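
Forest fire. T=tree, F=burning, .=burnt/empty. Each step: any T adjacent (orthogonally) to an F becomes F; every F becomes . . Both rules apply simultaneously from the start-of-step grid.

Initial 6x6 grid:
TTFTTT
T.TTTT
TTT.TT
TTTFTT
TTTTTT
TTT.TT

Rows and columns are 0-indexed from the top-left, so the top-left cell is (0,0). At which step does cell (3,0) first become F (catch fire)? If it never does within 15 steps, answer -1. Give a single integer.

Step 1: cell (3,0)='T' (+6 fires, +2 burnt)
Step 2: cell (3,0)='T' (+9 fires, +6 burnt)
Step 3: cell (3,0)='F' (+10 fires, +9 burnt)
  -> target ignites at step 3
Step 4: cell (3,0)='.' (+5 fires, +10 burnt)
Step 5: cell (3,0)='.' (+1 fires, +5 burnt)
Step 6: cell (3,0)='.' (+0 fires, +1 burnt)
  fire out at step 6

3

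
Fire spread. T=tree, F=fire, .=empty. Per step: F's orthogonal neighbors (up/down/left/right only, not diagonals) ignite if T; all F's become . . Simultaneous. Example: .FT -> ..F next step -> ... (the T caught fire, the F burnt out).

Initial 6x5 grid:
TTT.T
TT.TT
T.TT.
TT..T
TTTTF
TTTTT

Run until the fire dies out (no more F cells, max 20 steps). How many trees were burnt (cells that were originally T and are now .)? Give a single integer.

Step 1: +3 fires, +1 burnt (F count now 3)
Step 2: +2 fires, +3 burnt (F count now 2)
Step 3: +2 fires, +2 burnt (F count now 2)
Step 4: +3 fires, +2 burnt (F count now 3)
Step 5: +2 fires, +3 burnt (F count now 2)
Step 6: +1 fires, +2 burnt (F count now 1)
Step 7: +1 fires, +1 burnt (F count now 1)
Step 8: +2 fires, +1 burnt (F count now 2)
Step 9: +1 fires, +2 burnt (F count now 1)
Step 10: +1 fires, +1 burnt (F count now 1)
Step 11: +0 fires, +1 burnt (F count now 0)
Fire out after step 11
Initially T: 23, now '.': 25
Total burnt (originally-T cells now '.'): 18

Answer: 18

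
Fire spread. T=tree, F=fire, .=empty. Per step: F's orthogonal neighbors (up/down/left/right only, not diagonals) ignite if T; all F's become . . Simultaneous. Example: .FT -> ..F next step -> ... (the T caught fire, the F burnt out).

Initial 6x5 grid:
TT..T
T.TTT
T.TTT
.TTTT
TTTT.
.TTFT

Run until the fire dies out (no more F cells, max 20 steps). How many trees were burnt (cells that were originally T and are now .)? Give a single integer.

Step 1: +3 fires, +1 burnt (F count now 3)
Step 2: +3 fires, +3 burnt (F count now 3)
Step 3: +4 fires, +3 burnt (F count now 4)
Step 4: +5 fires, +4 burnt (F count now 5)
Step 5: +2 fires, +5 burnt (F count now 2)
Step 6: +1 fires, +2 burnt (F count now 1)
Step 7: +0 fires, +1 burnt (F count now 0)
Fire out after step 7
Initially T: 22, now '.': 26
Total burnt (originally-T cells now '.'): 18

Answer: 18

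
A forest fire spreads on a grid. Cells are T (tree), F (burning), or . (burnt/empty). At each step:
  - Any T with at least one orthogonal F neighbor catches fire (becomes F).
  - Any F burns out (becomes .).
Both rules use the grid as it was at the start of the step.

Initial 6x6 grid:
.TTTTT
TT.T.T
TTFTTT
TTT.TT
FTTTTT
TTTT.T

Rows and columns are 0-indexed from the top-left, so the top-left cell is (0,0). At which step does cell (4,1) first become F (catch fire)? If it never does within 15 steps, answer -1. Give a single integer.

Step 1: cell (4,1)='F' (+6 fires, +2 burnt)
  -> target ignites at step 1
Step 2: cell (4,1)='.' (+7 fires, +6 burnt)
Step 3: cell (4,1)='.' (+7 fires, +7 burnt)
Step 4: cell (4,1)='.' (+6 fires, +7 burnt)
Step 5: cell (4,1)='.' (+2 fires, +6 burnt)
Step 6: cell (4,1)='.' (+1 fires, +2 burnt)
Step 7: cell (4,1)='.' (+0 fires, +1 burnt)
  fire out at step 7

1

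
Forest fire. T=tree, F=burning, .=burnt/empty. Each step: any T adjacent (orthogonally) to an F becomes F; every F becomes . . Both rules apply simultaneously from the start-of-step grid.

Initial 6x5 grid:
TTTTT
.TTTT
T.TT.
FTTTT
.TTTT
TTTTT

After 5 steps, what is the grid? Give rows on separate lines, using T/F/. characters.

Step 1: 2 trees catch fire, 1 burn out
  TTTTT
  .TTTT
  F.TT.
  .FTTT
  .TTTT
  TTTTT
Step 2: 2 trees catch fire, 2 burn out
  TTTTT
  .TTTT
  ..TT.
  ..FTT
  .FTTT
  TTTTT
Step 3: 4 trees catch fire, 2 burn out
  TTTTT
  .TTTT
  ..FT.
  ...FT
  ..FTT
  TFTTT
Step 4: 6 trees catch fire, 4 burn out
  TTTTT
  .TFTT
  ...F.
  ....F
  ...FT
  F.FTT
Step 5: 5 trees catch fire, 6 burn out
  TTFTT
  .F.FT
  .....
  .....
  ....F
  ...FT

TTFTT
.F.FT
.....
.....
....F
...FT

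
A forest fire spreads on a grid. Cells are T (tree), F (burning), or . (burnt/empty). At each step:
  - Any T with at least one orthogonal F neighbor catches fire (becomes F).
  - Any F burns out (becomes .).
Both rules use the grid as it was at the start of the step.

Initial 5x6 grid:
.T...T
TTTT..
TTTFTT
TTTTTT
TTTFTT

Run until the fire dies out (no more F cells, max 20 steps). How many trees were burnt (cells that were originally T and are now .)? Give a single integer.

Step 1: +6 fires, +2 burnt (F count now 6)
Step 2: +7 fires, +6 burnt (F count now 7)
Step 3: +5 fires, +7 burnt (F count now 5)
Step 4: +3 fires, +5 burnt (F count now 3)
Step 5: +0 fires, +3 burnt (F count now 0)
Fire out after step 5
Initially T: 22, now '.': 29
Total burnt (originally-T cells now '.'): 21

Answer: 21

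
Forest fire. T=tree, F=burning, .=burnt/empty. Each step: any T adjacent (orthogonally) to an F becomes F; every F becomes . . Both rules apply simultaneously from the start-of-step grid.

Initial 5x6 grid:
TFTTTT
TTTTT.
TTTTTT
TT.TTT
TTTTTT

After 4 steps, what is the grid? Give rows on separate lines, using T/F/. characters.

Step 1: 3 trees catch fire, 1 burn out
  F.FTTT
  TFTTT.
  TTTTTT
  TT.TTT
  TTTTTT
Step 2: 4 trees catch fire, 3 burn out
  ...FTT
  F.FTT.
  TFTTTT
  TT.TTT
  TTTTTT
Step 3: 5 trees catch fire, 4 burn out
  ....FT
  ...FT.
  F.FTTT
  TF.TTT
  TTTTTT
Step 4: 5 trees catch fire, 5 burn out
  .....F
  ....F.
  ...FTT
  F..TTT
  TFTTTT

.....F
....F.
...FTT
F..TTT
TFTTTT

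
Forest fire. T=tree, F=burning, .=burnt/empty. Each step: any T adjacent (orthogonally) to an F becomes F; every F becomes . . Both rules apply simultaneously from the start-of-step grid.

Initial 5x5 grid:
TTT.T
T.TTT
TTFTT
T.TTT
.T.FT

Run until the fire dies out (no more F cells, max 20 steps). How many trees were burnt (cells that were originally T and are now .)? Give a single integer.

Step 1: +6 fires, +2 burnt (F count now 6)
Step 2: +5 fires, +6 burnt (F count now 5)
Step 3: +4 fires, +5 burnt (F count now 4)
Step 4: +2 fires, +4 burnt (F count now 2)
Step 5: +0 fires, +2 burnt (F count now 0)
Fire out after step 5
Initially T: 18, now '.': 24
Total burnt (originally-T cells now '.'): 17

Answer: 17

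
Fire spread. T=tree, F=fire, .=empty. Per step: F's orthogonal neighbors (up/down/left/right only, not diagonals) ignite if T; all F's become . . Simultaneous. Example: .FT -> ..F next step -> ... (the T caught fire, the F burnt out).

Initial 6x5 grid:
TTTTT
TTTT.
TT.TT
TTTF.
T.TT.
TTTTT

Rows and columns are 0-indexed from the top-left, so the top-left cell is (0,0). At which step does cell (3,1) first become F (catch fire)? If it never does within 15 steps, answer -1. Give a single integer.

Step 1: cell (3,1)='T' (+3 fires, +1 burnt)
Step 2: cell (3,1)='F' (+5 fires, +3 burnt)
  -> target ignites at step 2
Step 3: cell (3,1)='.' (+6 fires, +5 burnt)
Step 4: cell (3,1)='.' (+6 fires, +6 burnt)
Step 5: cell (3,1)='.' (+3 fires, +6 burnt)
Step 6: cell (3,1)='.' (+1 fires, +3 burnt)
Step 7: cell (3,1)='.' (+0 fires, +1 burnt)
  fire out at step 7

2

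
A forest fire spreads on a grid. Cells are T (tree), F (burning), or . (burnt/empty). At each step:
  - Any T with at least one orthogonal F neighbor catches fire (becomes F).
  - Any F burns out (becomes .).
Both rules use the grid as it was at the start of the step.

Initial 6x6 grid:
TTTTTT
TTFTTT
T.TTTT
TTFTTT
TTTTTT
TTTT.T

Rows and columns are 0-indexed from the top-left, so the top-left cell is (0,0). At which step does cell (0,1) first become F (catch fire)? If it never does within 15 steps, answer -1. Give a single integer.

Step 1: cell (0,1)='T' (+7 fires, +2 burnt)
Step 2: cell (0,1)='F' (+10 fires, +7 burnt)
  -> target ignites at step 2
Step 3: cell (0,1)='.' (+10 fires, +10 burnt)
Step 4: cell (0,1)='.' (+4 fires, +10 burnt)
Step 5: cell (0,1)='.' (+1 fires, +4 burnt)
Step 6: cell (0,1)='.' (+0 fires, +1 burnt)
  fire out at step 6

2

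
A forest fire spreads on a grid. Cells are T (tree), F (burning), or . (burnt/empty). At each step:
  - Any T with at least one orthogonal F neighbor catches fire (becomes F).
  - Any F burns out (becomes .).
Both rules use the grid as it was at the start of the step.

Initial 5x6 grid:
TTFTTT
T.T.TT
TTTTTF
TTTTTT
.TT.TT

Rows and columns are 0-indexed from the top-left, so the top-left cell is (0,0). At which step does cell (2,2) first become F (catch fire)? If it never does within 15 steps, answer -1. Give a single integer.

Step 1: cell (2,2)='T' (+6 fires, +2 burnt)
Step 2: cell (2,2)='F' (+8 fires, +6 burnt)
  -> target ignites at step 2
Step 3: cell (2,2)='.' (+5 fires, +8 burnt)
Step 4: cell (2,2)='.' (+3 fires, +5 burnt)
Step 5: cell (2,2)='.' (+2 fires, +3 burnt)
Step 6: cell (2,2)='.' (+0 fires, +2 burnt)
  fire out at step 6

2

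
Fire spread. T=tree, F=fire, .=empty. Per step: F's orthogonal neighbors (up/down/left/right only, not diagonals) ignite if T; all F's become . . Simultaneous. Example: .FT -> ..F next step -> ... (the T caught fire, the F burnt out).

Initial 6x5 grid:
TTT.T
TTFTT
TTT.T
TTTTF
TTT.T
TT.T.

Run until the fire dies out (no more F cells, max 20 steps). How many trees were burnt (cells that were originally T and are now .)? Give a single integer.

Answer: 22

Derivation:
Step 1: +7 fires, +2 burnt (F count now 7)
Step 2: +5 fires, +7 burnt (F count now 5)
Step 3: +5 fires, +5 burnt (F count now 5)
Step 4: +2 fires, +5 burnt (F count now 2)
Step 5: +2 fires, +2 burnt (F count now 2)
Step 6: +1 fires, +2 burnt (F count now 1)
Step 7: +0 fires, +1 burnt (F count now 0)
Fire out after step 7
Initially T: 23, now '.': 29
Total burnt (originally-T cells now '.'): 22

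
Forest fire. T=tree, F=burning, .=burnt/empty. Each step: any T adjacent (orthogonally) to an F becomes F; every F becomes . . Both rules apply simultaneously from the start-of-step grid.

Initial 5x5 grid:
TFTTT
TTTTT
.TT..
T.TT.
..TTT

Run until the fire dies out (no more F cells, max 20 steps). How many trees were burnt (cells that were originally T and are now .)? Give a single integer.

Step 1: +3 fires, +1 burnt (F count now 3)
Step 2: +4 fires, +3 burnt (F count now 4)
Step 3: +3 fires, +4 burnt (F count now 3)
Step 4: +2 fires, +3 burnt (F count now 2)
Step 5: +2 fires, +2 burnt (F count now 2)
Step 6: +1 fires, +2 burnt (F count now 1)
Step 7: +1 fires, +1 burnt (F count now 1)
Step 8: +0 fires, +1 burnt (F count now 0)
Fire out after step 8
Initially T: 17, now '.': 24
Total burnt (originally-T cells now '.'): 16

Answer: 16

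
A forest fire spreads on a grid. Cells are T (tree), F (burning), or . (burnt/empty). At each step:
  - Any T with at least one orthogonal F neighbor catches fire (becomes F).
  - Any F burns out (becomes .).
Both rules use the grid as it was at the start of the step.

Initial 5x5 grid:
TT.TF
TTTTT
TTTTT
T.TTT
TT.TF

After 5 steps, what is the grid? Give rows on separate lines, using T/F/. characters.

Step 1: 4 trees catch fire, 2 burn out
  TT.F.
  TTTTF
  TTTTT
  T.TTF
  TT.F.
Step 2: 3 trees catch fire, 4 burn out
  TT...
  TTTF.
  TTTTF
  T.TF.
  TT...
Step 3: 3 trees catch fire, 3 burn out
  TT...
  TTF..
  TTTF.
  T.F..
  TT...
Step 4: 2 trees catch fire, 3 burn out
  TT...
  TF...
  TTF..
  T....
  TT...
Step 5: 3 trees catch fire, 2 burn out
  TF...
  F....
  TF...
  T....
  TT...

TF...
F....
TF...
T....
TT...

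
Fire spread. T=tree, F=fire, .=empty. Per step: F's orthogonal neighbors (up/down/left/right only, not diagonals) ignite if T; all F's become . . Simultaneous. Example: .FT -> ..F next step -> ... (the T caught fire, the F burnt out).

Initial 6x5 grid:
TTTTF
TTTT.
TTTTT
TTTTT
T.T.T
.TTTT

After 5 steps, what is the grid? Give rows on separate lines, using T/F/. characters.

Step 1: 1 trees catch fire, 1 burn out
  TTTF.
  TTTT.
  TTTTT
  TTTTT
  T.T.T
  .TTTT
Step 2: 2 trees catch fire, 1 burn out
  TTF..
  TTTF.
  TTTTT
  TTTTT
  T.T.T
  .TTTT
Step 3: 3 trees catch fire, 2 burn out
  TF...
  TTF..
  TTTFT
  TTTTT
  T.T.T
  .TTTT
Step 4: 5 trees catch fire, 3 burn out
  F....
  TF...
  TTF.F
  TTTFT
  T.T.T
  .TTTT
Step 5: 4 trees catch fire, 5 burn out
  .....
  F....
  TF...
  TTF.F
  T.T.T
  .TTTT

.....
F....
TF...
TTF.F
T.T.T
.TTTT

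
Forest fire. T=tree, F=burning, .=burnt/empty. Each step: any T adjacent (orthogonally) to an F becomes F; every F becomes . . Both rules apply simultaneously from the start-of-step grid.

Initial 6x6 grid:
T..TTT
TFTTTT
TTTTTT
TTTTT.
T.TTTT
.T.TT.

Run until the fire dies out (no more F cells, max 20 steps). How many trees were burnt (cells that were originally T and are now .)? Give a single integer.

Step 1: +3 fires, +1 burnt (F count now 3)
Step 2: +5 fires, +3 burnt (F count now 5)
Step 3: +5 fires, +5 burnt (F count now 5)
Step 4: +6 fires, +5 burnt (F count now 6)
Step 5: +4 fires, +6 burnt (F count now 4)
Step 6: +2 fires, +4 burnt (F count now 2)
Step 7: +2 fires, +2 burnt (F count now 2)
Step 8: +0 fires, +2 burnt (F count now 0)
Fire out after step 8
Initially T: 28, now '.': 35
Total burnt (originally-T cells now '.'): 27

Answer: 27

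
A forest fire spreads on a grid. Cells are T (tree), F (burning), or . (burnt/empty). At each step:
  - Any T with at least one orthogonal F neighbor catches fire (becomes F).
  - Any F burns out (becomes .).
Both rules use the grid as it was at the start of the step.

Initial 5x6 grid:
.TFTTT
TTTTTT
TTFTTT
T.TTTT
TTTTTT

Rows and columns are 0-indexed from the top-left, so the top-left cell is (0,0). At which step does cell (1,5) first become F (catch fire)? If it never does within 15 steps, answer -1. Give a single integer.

Step 1: cell (1,5)='T' (+6 fires, +2 burnt)
Step 2: cell (1,5)='T' (+7 fires, +6 burnt)
Step 3: cell (1,5)='T' (+8 fires, +7 burnt)
Step 4: cell (1,5)='F' (+4 fires, +8 burnt)
  -> target ignites at step 4
Step 5: cell (1,5)='.' (+1 fires, +4 burnt)
Step 6: cell (1,5)='.' (+0 fires, +1 burnt)
  fire out at step 6

4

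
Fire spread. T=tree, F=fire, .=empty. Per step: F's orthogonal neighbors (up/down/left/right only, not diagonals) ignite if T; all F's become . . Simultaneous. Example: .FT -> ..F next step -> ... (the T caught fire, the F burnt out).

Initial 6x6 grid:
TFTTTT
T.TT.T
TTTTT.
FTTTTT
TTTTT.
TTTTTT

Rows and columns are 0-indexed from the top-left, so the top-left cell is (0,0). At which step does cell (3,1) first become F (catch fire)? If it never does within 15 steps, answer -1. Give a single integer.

Step 1: cell (3,1)='F' (+5 fires, +2 burnt)
  -> target ignites at step 1
Step 2: cell (3,1)='.' (+7 fires, +5 burnt)
Step 3: cell (3,1)='.' (+6 fires, +7 burnt)
Step 4: cell (3,1)='.' (+5 fires, +6 burnt)
Step 5: cell (3,1)='.' (+5 fires, +5 burnt)
Step 6: cell (3,1)='.' (+1 fires, +5 burnt)
Step 7: cell (3,1)='.' (+1 fires, +1 burnt)
Step 8: cell (3,1)='.' (+0 fires, +1 burnt)
  fire out at step 8

1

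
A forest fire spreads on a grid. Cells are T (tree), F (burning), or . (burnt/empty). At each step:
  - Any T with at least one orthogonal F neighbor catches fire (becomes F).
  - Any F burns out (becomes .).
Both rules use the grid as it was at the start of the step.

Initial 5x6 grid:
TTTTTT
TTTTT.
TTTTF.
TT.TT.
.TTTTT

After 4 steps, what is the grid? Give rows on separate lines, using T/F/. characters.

Step 1: 3 trees catch fire, 1 burn out
  TTTTTT
  TTTTF.
  TTTF..
  TT.TF.
  .TTTTT
Step 2: 5 trees catch fire, 3 burn out
  TTTTFT
  TTTF..
  TTF...
  TT.F..
  .TTTFT
Step 3: 6 trees catch fire, 5 burn out
  TTTF.F
  TTF...
  TF....
  TT....
  .TTF.F
Step 4: 5 trees catch fire, 6 burn out
  TTF...
  TF....
  F.....
  TF....
  .TF...

TTF...
TF....
F.....
TF....
.TF...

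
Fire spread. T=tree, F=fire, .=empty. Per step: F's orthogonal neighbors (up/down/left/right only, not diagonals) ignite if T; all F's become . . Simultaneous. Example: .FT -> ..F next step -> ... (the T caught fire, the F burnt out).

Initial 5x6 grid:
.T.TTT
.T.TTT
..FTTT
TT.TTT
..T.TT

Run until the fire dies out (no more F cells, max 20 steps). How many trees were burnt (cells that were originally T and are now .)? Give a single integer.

Answer: 14

Derivation:
Step 1: +1 fires, +1 burnt (F count now 1)
Step 2: +3 fires, +1 burnt (F count now 3)
Step 3: +4 fires, +3 burnt (F count now 4)
Step 4: +4 fires, +4 burnt (F count now 4)
Step 5: +2 fires, +4 burnt (F count now 2)
Step 6: +0 fires, +2 burnt (F count now 0)
Fire out after step 6
Initially T: 19, now '.': 25
Total burnt (originally-T cells now '.'): 14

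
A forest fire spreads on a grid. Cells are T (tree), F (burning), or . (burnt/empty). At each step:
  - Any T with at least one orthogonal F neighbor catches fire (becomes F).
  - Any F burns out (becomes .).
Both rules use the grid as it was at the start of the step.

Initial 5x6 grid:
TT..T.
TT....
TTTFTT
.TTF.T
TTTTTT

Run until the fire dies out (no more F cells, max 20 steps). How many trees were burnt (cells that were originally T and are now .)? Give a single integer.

Answer: 18

Derivation:
Step 1: +4 fires, +2 burnt (F count now 4)
Step 2: +5 fires, +4 burnt (F count now 5)
Step 3: +5 fires, +5 burnt (F count now 5)
Step 4: +3 fires, +5 burnt (F count now 3)
Step 5: +1 fires, +3 burnt (F count now 1)
Step 6: +0 fires, +1 burnt (F count now 0)
Fire out after step 6
Initially T: 19, now '.': 29
Total burnt (originally-T cells now '.'): 18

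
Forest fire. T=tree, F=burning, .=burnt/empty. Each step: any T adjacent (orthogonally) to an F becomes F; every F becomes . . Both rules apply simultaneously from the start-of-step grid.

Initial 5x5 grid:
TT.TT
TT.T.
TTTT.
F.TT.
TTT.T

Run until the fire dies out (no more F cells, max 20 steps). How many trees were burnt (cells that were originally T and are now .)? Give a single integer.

Answer: 16

Derivation:
Step 1: +2 fires, +1 burnt (F count now 2)
Step 2: +3 fires, +2 burnt (F count now 3)
Step 3: +4 fires, +3 burnt (F count now 4)
Step 4: +3 fires, +4 burnt (F count now 3)
Step 5: +2 fires, +3 burnt (F count now 2)
Step 6: +1 fires, +2 burnt (F count now 1)
Step 7: +1 fires, +1 burnt (F count now 1)
Step 8: +0 fires, +1 burnt (F count now 0)
Fire out after step 8
Initially T: 17, now '.': 24
Total burnt (originally-T cells now '.'): 16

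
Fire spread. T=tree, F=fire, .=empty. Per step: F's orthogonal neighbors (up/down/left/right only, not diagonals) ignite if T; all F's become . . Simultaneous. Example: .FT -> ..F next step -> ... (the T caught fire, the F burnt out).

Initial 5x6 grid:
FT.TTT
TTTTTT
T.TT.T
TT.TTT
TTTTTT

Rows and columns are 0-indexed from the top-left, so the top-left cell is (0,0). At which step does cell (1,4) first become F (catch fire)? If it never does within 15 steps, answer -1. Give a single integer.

Step 1: cell (1,4)='T' (+2 fires, +1 burnt)
Step 2: cell (1,4)='T' (+2 fires, +2 burnt)
Step 3: cell (1,4)='T' (+2 fires, +2 burnt)
Step 4: cell (1,4)='T' (+4 fires, +2 burnt)
Step 5: cell (1,4)='F' (+4 fires, +4 burnt)
  -> target ignites at step 5
Step 6: cell (1,4)='.' (+4 fires, +4 burnt)
Step 7: cell (1,4)='.' (+4 fires, +4 burnt)
Step 8: cell (1,4)='.' (+2 fires, +4 burnt)
Step 9: cell (1,4)='.' (+1 fires, +2 burnt)
Step 10: cell (1,4)='.' (+0 fires, +1 burnt)
  fire out at step 10

5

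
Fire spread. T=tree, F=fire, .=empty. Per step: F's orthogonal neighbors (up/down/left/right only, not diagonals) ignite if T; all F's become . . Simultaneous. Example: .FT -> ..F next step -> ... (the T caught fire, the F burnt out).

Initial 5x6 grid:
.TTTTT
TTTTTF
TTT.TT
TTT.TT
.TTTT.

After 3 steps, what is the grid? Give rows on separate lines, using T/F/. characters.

Step 1: 3 trees catch fire, 1 burn out
  .TTTTF
  TTTTF.
  TTT.TF
  TTT.TT
  .TTTT.
Step 2: 4 trees catch fire, 3 burn out
  .TTTF.
  TTTF..
  TTT.F.
  TTT.TF
  .TTTT.
Step 3: 3 trees catch fire, 4 burn out
  .TTF..
  TTF...
  TTT...
  TTT.F.
  .TTTT.

.TTF..
TTF...
TTT...
TTT.F.
.TTTT.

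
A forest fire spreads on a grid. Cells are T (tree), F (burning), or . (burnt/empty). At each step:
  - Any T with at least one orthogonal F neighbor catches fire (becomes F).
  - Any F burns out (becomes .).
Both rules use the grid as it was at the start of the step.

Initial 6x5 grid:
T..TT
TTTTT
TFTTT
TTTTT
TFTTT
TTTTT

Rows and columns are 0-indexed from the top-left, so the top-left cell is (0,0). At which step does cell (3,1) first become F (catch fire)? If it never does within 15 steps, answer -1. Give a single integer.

Step 1: cell (3,1)='F' (+7 fires, +2 burnt)
  -> target ignites at step 1
Step 2: cell (3,1)='.' (+8 fires, +7 burnt)
Step 3: cell (3,1)='.' (+6 fires, +8 burnt)
Step 4: cell (3,1)='.' (+4 fires, +6 burnt)
Step 5: cell (3,1)='.' (+1 fires, +4 burnt)
Step 6: cell (3,1)='.' (+0 fires, +1 burnt)
  fire out at step 6

1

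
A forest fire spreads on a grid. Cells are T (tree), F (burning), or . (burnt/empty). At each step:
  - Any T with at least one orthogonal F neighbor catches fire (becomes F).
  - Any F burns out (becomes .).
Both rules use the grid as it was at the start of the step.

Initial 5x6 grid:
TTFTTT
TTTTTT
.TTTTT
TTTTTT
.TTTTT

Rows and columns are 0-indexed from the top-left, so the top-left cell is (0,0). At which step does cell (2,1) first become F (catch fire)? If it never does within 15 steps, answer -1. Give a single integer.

Step 1: cell (2,1)='T' (+3 fires, +1 burnt)
Step 2: cell (2,1)='T' (+5 fires, +3 burnt)
Step 3: cell (2,1)='F' (+6 fires, +5 burnt)
  -> target ignites at step 3
Step 4: cell (2,1)='.' (+5 fires, +6 burnt)
Step 5: cell (2,1)='.' (+5 fires, +5 burnt)
Step 6: cell (2,1)='.' (+2 fires, +5 burnt)
Step 7: cell (2,1)='.' (+1 fires, +2 burnt)
Step 8: cell (2,1)='.' (+0 fires, +1 burnt)
  fire out at step 8

3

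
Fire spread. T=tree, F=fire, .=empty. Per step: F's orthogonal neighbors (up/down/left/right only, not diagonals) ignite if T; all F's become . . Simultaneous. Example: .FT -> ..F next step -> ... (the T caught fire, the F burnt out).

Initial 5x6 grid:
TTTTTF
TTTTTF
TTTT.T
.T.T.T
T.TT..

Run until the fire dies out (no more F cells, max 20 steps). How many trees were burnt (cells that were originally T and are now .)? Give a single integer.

Answer: 20

Derivation:
Step 1: +3 fires, +2 burnt (F count now 3)
Step 2: +3 fires, +3 burnt (F count now 3)
Step 3: +3 fires, +3 burnt (F count now 3)
Step 4: +4 fires, +3 burnt (F count now 4)
Step 5: +4 fires, +4 burnt (F count now 4)
Step 6: +3 fires, +4 burnt (F count now 3)
Step 7: +0 fires, +3 burnt (F count now 0)
Fire out after step 7
Initially T: 21, now '.': 29
Total burnt (originally-T cells now '.'): 20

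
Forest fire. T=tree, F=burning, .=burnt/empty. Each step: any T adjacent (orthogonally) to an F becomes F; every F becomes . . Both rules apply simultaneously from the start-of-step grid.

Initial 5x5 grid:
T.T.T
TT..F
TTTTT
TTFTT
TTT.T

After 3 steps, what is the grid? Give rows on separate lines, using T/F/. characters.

Step 1: 6 trees catch fire, 2 burn out
  T.T.F
  TT...
  TTFTF
  TF.FT
  TTF.T
Step 2: 5 trees catch fire, 6 burn out
  T.T..
  TT...
  TF.F.
  F...F
  TF..T
Step 3: 4 trees catch fire, 5 burn out
  T.T..
  TF...
  F....
  .....
  F...F

T.T..
TF...
F....
.....
F...F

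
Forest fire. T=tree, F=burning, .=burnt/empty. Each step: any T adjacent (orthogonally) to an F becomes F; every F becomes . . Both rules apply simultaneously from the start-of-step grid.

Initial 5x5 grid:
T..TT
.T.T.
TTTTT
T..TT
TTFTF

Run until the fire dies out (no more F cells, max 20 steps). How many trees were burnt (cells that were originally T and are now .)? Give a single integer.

Step 1: +3 fires, +2 burnt (F count now 3)
Step 2: +3 fires, +3 burnt (F count now 3)
Step 3: +2 fires, +3 burnt (F count now 2)
Step 4: +3 fires, +2 burnt (F count now 3)
Step 5: +2 fires, +3 burnt (F count now 2)
Step 6: +2 fires, +2 burnt (F count now 2)
Step 7: +0 fires, +2 burnt (F count now 0)
Fire out after step 7
Initially T: 16, now '.': 24
Total burnt (originally-T cells now '.'): 15

Answer: 15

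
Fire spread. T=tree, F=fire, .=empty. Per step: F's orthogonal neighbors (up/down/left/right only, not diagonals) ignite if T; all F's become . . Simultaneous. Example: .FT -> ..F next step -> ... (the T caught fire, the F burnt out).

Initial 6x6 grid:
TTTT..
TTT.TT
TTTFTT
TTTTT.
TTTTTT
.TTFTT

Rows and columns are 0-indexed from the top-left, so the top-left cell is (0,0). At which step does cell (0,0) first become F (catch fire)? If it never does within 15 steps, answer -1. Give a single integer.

Step 1: cell (0,0)='T' (+6 fires, +2 burnt)
Step 2: cell (0,0)='T' (+10 fires, +6 burnt)
Step 3: cell (0,0)='T' (+7 fires, +10 burnt)
Step 4: cell (0,0)='T' (+5 fires, +7 burnt)
Step 5: cell (0,0)='F' (+1 fires, +5 burnt)
  -> target ignites at step 5
Step 6: cell (0,0)='.' (+0 fires, +1 burnt)
  fire out at step 6

5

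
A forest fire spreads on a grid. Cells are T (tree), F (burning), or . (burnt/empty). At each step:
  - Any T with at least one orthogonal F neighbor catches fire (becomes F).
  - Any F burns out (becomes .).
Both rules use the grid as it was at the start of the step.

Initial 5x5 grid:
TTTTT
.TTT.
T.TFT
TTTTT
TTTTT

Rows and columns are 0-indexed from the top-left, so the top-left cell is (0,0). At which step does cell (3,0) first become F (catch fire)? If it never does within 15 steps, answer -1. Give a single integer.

Step 1: cell (3,0)='T' (+4 fires, +1 burnt)
Step 2: cell (3,0)='T' (+5 fires, +4 burnt)
Step 3: cell (3,0)='T' (+6 fires, +5 burnt)
Step 4: cell (3,0)='F' (+3 fires, +6 burnt)
  -> target ignites at step 4
Step 5: cell (3,0)='.' (+3 fires, +3 burnt)
Step 6: cell (3,0)='.' (+0 fires, +3 burnt)
  fire out at step 6

4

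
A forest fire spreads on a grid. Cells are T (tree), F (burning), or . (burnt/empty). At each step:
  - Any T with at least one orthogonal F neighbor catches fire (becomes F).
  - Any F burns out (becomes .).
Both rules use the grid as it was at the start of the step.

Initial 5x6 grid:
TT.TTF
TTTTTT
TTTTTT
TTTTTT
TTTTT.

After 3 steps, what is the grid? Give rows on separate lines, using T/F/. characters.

Step 1: 2 trees catch fire, 1 burn out
  TT.TF.
  TTTTTF
  TTTTTT
  TTTTTT
  TTTTT.
Step 2: 3 trees catch fire, 2 burn out
  TT.F..
  TTTTF.
  TTTTTF
  TTTTTT
  TTTTT.
Step 3: 3 trees catch fire, 3 burn out
  TT....
  TTTF..
  TTTTF.
  TTTTTF
  TTTTT.

TT....
TTTF..
TTTTF.
TTTTTF
TTTTT.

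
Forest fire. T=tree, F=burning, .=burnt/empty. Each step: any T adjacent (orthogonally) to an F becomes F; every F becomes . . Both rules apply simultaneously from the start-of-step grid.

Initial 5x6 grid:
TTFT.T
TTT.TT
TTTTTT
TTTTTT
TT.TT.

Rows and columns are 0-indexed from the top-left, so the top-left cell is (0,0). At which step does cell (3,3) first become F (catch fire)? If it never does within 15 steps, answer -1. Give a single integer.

Step 1: cell (3,3)='T' (+3 fires, +1 burnt)
Step 2: cell (3,3)='T' (+3 fires, +3 burnt)
Step 3: cell (3,3)='T' (+4 fires, +3 burnt)
Step 4: cell (3,3)='F' (+4 fires, +4 burnt)
  -> target ignites at step 4
Step 5: cell (3,3)='.' (+6 fires, +4 burnt)
Step 6: cell (3,3)='.' (+4 fires, +6 burnt)
Step 7: cell (3,3)='.' (+1 fires, +4 burnt)
Step 8: cell (3,3)='.' (+0 fires, +1 burnt)
  fire out at step 8

4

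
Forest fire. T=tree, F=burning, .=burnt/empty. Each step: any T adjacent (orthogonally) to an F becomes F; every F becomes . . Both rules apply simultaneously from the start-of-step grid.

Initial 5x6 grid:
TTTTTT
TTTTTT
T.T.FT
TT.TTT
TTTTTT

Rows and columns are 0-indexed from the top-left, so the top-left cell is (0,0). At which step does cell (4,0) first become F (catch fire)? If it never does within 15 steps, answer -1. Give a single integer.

Step 1: cell (4,0)='T' (+3 fires, +1 burnt)
Step 2: cell (4,0)='T' (+6 fires, +3 burnt)
Step 3: cell (4,0)='T' (+5 fires, +6 burnt)
Step 4: cell (4,0)='T' (+4 fires, +5 burnt)
Step 5: cell (4,0)='T' (+3 fires, +4 burnt)
Step 6: cell (4,0)='F' (+4 fires, +3 burnt)
  -> target ignites at step 6
Step 7: cell (4,0)='.' (+1 fires, +4 burnt)
Step 8: cell (4,0)='.' (+0 fires, +1 burnt)
  fire out at step 8

6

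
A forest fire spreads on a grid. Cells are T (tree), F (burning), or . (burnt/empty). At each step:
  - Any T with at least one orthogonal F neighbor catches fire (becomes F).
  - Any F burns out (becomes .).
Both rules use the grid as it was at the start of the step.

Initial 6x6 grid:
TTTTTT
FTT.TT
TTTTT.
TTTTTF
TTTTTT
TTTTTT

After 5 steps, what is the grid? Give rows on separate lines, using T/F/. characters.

Step 1: 5 trees catch fire, 2 burn out
  FTTTTT
  .FT.TT
  FTTTT.
  TTTTF.
  TTTTTF
  TTTTTT
Step 2: 8 trees catch fire, 5 burn out
  .FTTTT
  ..F.TT
  .FTTF.
  FTTF..
  TTTTF.
  TTTTTF
Step 3: 9 trees catch fire, 8 burn out
  ..FTTT
  ....FT
  ..FF..
  .FF...
  FTTF..
  TTTTF.
Step 4: 7 trees catch fire, 9 burn out
  ...FFT
  .....F
  ......
  ......
  .FF...
  FTTF..
Step 5: 3 trees catch fire, 7 burn out
  .....F
  ......
  ......
  ......
  ......
  .FF...

.....F
......
......
......
......
.FF...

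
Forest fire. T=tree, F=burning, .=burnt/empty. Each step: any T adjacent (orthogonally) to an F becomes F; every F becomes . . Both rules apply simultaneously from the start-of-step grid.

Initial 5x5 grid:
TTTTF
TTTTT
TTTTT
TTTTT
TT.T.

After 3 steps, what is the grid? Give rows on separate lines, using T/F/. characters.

Step 1: 2 trees catch fire, 1 burn out
  TTTF.
  TTTTF
  TTTTT
  TTTTT
  TT.T.
Step 2: 3 trees catch fire, 2 burn out
  TTF..
  TTTF.
  TTTTF
  TTTTT
  TT.T.
Step 3: 4 trees catch fire, 3 burn out
  TF...
  TTF..
  TTTF.
  TTTTF
  TT.T.

TF...
TTF..
TTTF.
TTTTF
TT.T.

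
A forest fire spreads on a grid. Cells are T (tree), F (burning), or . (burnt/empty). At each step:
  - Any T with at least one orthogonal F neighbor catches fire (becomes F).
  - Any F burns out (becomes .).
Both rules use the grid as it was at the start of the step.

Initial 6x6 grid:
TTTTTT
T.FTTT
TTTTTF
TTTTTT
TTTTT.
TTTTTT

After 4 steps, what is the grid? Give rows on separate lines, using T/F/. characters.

Step 1: 6 trees catch fire, 2 burn out
  TTFTTT
  T..FTF
  TTFTF.
  TTTTTF
  TTTTT.
  TTTTTT
Step 2: 8 trees catch fire, 6 burn out
  TF.FTF
  T...F.
  TF.F..
  TTFTF.
  TTTTT.
  TTTTTT
Step 3: 7 trees catch fire, 8 burn out
  F...F.
  T.....
  F.....
  TF.F..
  TTFTF.
  TTTTTT
Step 4: 6 trees catch fire, 7 burn out
  ......
  F.....
  ......
  F.....
  TF.F..
  TTFTFT

......
F.....
......
F.....
TF.F..
TTFTFT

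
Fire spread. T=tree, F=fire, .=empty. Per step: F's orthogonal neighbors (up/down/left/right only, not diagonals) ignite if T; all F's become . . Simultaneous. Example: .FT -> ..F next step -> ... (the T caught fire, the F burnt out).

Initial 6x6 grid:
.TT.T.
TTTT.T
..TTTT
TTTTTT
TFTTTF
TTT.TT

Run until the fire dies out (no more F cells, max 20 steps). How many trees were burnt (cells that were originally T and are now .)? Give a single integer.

Answer: 26

Derivation:
Step 1: +7 fires, +2 burnt (F count now 7)
Step 2: +8 fires, +7 burnt (F count now 8)
Step 3: +4 fires, +8 burnt (F count now 4)
Step 4: +2 fires, +4 burnt (F count now 2)
Step 5: +3 fires, +2 burnt (F count now 3)
Step 6: +2 fires, +3 burnt (F count now 2)
Step 7: +0 fires, +2 burnt (F count now 0)
Fire out after step 7
Initially T: 27, now '.': 35
Total burnt (originally-T cells now '.'): 26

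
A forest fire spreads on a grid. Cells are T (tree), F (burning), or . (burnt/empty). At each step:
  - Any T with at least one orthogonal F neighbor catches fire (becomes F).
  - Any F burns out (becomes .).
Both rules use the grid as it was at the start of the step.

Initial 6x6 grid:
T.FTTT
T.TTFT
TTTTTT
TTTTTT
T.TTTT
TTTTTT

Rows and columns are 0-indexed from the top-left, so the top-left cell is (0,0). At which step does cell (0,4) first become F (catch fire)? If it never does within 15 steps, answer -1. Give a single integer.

Step 1: cell (0,4)='F' (+6 fires, +2 burnt)
  -> target ignites at step 1
Step 2: cell (0,4)='.' (+5 fires, +6 burnt)
Step 3: cell (0,4)='.' (+5 fires, +5 burnt)
Step 4: cell (0,4)='.' (+6 fires, +5 burnt)
Step 5: cell (0,4)='.' (+5 fires, +6 burnt)
Step 6: cell (0,4)='.' (+3 fires, +5 burnt)
Step 7: cell (0,4)='.' (+1 fires, +3 burnt)
Step 8: cell (0,4)='.' (+0 fires, +1 burnt)
  fire out at step 8

1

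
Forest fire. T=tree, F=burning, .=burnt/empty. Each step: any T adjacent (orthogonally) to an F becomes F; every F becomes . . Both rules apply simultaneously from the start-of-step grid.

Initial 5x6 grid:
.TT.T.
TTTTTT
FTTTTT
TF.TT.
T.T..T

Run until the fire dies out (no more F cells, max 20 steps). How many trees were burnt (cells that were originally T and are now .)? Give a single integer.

Answer: 18

Derivation:
Step 1: +3 fires, +2 burnt (F count now 3)
Step 2: +3 fires, +3 burnt (F count now 3)
Step 3: +3 fires, +3 burnt (F count now 3)
Step 4: +4 fires, +3 burnt (F count now 4)
Step 5: +3 fires, +4 burnt (F count now 3)
Step 6: +2 fires, +3 burnt (F count now 2)
Step 7: +0 fires, +2 burnt (F count now 0)
Fire out after step 7
Initially T: 20, now '.': 28
Total burnt (originally-T cells now '.'): 18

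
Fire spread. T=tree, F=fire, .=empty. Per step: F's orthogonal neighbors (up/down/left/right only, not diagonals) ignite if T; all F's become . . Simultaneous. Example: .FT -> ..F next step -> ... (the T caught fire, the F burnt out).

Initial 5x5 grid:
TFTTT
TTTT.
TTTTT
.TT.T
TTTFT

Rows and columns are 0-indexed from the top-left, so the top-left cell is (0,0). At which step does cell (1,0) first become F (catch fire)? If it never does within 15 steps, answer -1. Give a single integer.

Step 1: cell (1,0)='T' (+5 fires, +2 burnt)
Step 2: cell (1,0)='F' (+7 fires, +5 burnt)
  -> target ignites at step 2
Step 3: cell (1,0)='.' (+7 fires, +7 burnt)
Step 4: cell (1,0)='.' (+1 fires, +7 burnt)
Step 5: cell (1,0)='.' (+0 fires, +1 burnt)
  fire out at step 5

2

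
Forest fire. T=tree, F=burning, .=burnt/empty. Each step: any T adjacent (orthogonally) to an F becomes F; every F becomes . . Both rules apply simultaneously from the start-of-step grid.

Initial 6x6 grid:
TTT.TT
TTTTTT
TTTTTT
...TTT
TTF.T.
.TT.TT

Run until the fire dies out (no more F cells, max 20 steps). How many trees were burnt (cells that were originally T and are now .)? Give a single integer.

Answer: 4

Derivation:
Step 1: +2 fires, +1 burnt (F count now 2)
Step 2: +2 fires, +2 burnt (F count now 2)
Step 3: +0 fires, +2 burnt (F count now 0)
Fire out after step 3
Initially T: 27, now '.': 13
Total burnt (originally-T cells now '.'): 4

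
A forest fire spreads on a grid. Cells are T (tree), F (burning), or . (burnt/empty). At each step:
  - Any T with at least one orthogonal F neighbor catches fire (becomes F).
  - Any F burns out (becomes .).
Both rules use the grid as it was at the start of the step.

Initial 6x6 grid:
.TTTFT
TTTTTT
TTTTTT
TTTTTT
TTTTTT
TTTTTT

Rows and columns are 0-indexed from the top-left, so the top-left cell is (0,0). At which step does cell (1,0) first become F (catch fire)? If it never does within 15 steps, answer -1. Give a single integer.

Step 1: cell (1,0)='T' (+3 fires, +1 burnt)
Step 2: cell (1,0)='T' (+4 fires, +3 burnt)
Step 3: cell (1,0)='T' (+5 fires, +4 burnt)
Step 4: cell (1,0)='T' (+5 fires, +5 burnt)
Step 5: cell (1,0)='F' (+6 fires, +5 burnt)
  -> target ignites at step 5
Step 6: cell (1,0)='.' (+5 fires, +6 burnt)
Step 7: cell (1,0)='.' (+3 fires, +5 burnt)
Step 8: cell (1,0)='.' (+2 fires, +3 burnt)
Step 9: cell (1,0)='.' (+1 fires, +2 burnt)
Step 10: cell (1,0)='.' (+0 fires, +1 burnt)
  fire out at step 10

5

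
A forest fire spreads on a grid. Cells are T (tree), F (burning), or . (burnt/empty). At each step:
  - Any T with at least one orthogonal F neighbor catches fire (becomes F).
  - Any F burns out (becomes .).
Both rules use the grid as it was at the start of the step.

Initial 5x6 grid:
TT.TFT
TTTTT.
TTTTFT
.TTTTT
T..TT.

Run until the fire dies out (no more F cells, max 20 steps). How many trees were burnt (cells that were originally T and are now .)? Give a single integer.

Answer: 21

Derivation:
Step 1: +6 fires, +2 burnt (F count now 6)
Step 2: +5 fires, +6 burnt (F count now 5)
Step 3: +4 fires, +5 burnt (F count now 4)
Step 4: +3 fires, +4 burnt (F count now 3)
Step 5: +2 fires, +3 burnt (F count now 2)
Step 6: +1 fires, +2 burnt (F count now 1)
Step 7: +0 fires, +1 burnt (F count now 0)
Fire out after step 7
Initially T: 22, now '.': 29
Total burnt (originally-T cells now '.'): 21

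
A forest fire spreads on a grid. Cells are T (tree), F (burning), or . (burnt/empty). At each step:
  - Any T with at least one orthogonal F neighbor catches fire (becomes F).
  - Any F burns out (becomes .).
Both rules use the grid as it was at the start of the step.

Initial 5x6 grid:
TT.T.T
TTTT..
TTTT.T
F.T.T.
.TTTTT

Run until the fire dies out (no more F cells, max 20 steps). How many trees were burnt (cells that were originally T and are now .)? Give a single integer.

Step 1: +1 fires, +1 burnt (F count now 1)
Step 2: +2 fires, +1 burnt (F count now 2)
Step 3: +3 fires, +2 burnt (F count now 3)
Step 4: +4 fires, +3 burnt (F count now 4)
Step 5: +2 fires, +4 burnt (F count now 2)
Step 6: +3 fires, +2 burnt (F count now 3)
Step 7: +1 fires, +3 burnt (F count now 1)
Step 8: +2 fires, +1 burnt (F count now 2)
Step 9: +0 fires, +2 burnt (F count now 0)
Fire out after step 9
Initially T: 20, now '.': 28
Total burnt (originally-T cells now '.'): 18

Answer: 18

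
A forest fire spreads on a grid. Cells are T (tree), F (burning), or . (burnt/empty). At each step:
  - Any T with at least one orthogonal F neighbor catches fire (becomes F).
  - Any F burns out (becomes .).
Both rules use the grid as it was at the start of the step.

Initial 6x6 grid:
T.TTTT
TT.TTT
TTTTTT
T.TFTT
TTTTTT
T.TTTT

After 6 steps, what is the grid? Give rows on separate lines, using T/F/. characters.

Step 1: 4 trees catch fire, 1 burn out
  T.TTTT
  TT.TTT
  TTTFTT
  T.F.FT
  TTTFTT
  T.TTTT
Step 2: 7 trees catch fire, 4 burn out
  T.TTTT
  TT.FTT
  TTF.FT
  T....F
  TTF.FT
  T.TFTT
Step 3: 8 trees catch fire, 7 burn out
  T.TFTT
  TT..FT
  TF...F
  T.....
  TF...F
  T.F.FT
Step 4: 7 trees catch fire, 8 burn out
  T.F.FT
  TF...F
  F.....
  T.....
  F.....
  T....F
Step 5: 4 trees catch fire, 7 burn out
  T....F
  F.....
  ......
  F.....
  ......
  F.....
Step 6: 1 trees catch fire, 4 burn out
  F.....
  ......
  ......
  ......
  ......
  ......

F.....
......
......
......
......
......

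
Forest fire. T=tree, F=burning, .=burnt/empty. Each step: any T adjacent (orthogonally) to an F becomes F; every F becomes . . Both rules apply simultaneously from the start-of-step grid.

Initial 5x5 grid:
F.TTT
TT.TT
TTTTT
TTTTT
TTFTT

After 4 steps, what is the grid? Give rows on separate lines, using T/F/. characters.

Step 1: 4 trees catch fire, 2 burn out
  ..TTT
  FT.TT
  TTTTT
  TTFTT
  TF.FT
Step 2: 7 trees catch fire, 4 burn out
  ..TTT
  .F.TT
  FTFTT
  TF.FT
  F...F
Step 3: 4 trees catch fire, 7 burn out
  ..TTT
  ...TT
  .F.FT
  F...F
  .....
Step 4: 2 trees catch fire, 4 burn out
  ..TTT
  ...FT
  ....F
  .....
  .....

..TTT
...FT
....F
.....
.....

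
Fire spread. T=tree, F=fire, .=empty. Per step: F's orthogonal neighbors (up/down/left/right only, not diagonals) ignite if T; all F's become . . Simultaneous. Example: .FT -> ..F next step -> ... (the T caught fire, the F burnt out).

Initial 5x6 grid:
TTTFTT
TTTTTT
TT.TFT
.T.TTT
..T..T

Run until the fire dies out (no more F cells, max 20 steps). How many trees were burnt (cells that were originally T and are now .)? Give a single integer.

Answer: 20

Derivation:
Step 1: +7 fires, +2 burnt (F count now 7)
Step 2: +6 fires, +7 burnt (F count now 6)
Step 3: +3 fires, +6 burnt (F count now 3)
Step 4: +2 fires, +3 burnt (F count now 2)
Step 5: +2 fires, +2 burnt (F count now 2)
Step 6: +0 fires, +2 burnt (F count now 0)
Fire out after step 6
Initially T: 21, now '.': 29
Total burnt (originally-T cells now '.'): 20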